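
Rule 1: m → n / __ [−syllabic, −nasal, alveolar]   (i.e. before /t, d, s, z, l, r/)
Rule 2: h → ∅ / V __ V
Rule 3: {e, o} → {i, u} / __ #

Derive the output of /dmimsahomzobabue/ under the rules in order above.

dminsaonzobabui

Rule 1 (nasal place assimilation): /m/ precedes the alveolar consonant /s/, so it assimilates in place to [n]. /m/ precedes the alveolar consonant /z/, so it assimilates in place to [n]. /dmimsahomzobabue/ → dminsahonzobabue.
Rule 2 (intervocalic h-deletion): /h/ occurs between vowels /a/ and /o/, so it deletes. /dminsahonzobabue/ → dminsaonzobabue.
Rule 3 (final vowel raising): /e/ is a mid vowel in word-final position, so it raises to [i]. /dminsaonzobabue/ → dminsaonzobabui.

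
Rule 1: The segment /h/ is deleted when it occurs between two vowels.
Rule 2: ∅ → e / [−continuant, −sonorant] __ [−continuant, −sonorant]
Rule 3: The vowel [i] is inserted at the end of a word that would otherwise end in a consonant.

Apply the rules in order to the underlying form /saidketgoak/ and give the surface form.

saideketegoaki

Rule 1 (intervocalic h-deletion): no segment meets the environment; /saidketgoak/ is unchanged.
Rule 2 (stop-cluster e-epenthesis): /d/ and /k/ form a stop–stop cluster, so [e] is inserted between them. /t/ and /g/ form a stop–stop cluster, so [e] is inserted between them. /saidketgoak/ → saideketegoak.
Rule 3 (final i-epenthesis): the form ends in the consonant /k/, so [i] is inserted word-finally. /saideketegoak/ → saideketegoaki.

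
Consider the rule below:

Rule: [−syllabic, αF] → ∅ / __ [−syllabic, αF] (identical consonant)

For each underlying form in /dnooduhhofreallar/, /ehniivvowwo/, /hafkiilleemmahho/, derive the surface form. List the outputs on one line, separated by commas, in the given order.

dnooduhofrealar, ehniivowo, hafkiileemaho

/dnooduhhofreallar/: /hh/ is a geminate; the first /h/ deletes. /ll/ is a geminate; the first /l/ deletes. → [dnooduhofrealar].
/ehniivvowwo/: /vv/ is a geminate; the first /v/ deletes. /ww/ is a geminate; the first /w/ deletes. → [ehniivowo].
/hafkiilleemmahho/: /ll/ is a geminate; the first /l/ deletes. /mm/ is a geminate; the first /m/ deletes. /hh/ is a geminate; the first /h/ deletes. → [hafkiileemaho].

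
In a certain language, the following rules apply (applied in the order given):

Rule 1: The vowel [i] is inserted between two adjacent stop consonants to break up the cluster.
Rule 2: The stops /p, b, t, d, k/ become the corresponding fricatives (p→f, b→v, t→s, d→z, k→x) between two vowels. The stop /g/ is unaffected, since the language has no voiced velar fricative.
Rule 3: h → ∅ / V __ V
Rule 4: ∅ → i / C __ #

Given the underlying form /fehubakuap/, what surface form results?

Rule 1 (stop-cluster i-epenthesis): no segment meets the environment; /fehubakuap/ is unchanged.
Rule 2 (intervocalic spirantization): /b/ is a stop between vowels /u/ and /a/, so it spirantizes to the fricative [v]. /k/ is a stop between vowels /a/ and /u/, so it spirantizes to the fricative [x]. /fehubakuap/ → fehuvaxuap.
Rule 3 (intervocalic h-deletion): /h/ occurs between vowels /e/ and /u/, so it deletes. /fehuvaxuap/ → feuvaxuap.
Rule 4 (final i-epenthesis): the form ends in the consonant /p/, so [i] is inserted word-finally. /feuvaxuap/ → feuvaxuapi.

feuvaxuapi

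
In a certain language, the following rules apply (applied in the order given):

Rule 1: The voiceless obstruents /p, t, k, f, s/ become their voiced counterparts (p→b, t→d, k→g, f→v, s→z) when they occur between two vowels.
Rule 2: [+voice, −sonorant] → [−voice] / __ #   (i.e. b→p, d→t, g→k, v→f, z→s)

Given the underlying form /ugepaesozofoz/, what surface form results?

ugebaezozovos

Rule 1 (intervocalic voicing): /p/ is a voiceless obstruent between vowels /e/ and /a/, so it voices to [b]. /s/ is a voiceless obstruent between vowels /e/ and /o/, so it voices to [z]. /f/ is a voiceless obstruent between vowels /o/ and /o/, so it voices to [v]. /ugepaesozofoz/ → ugebaezozovoz.
Rule 2 (final devoicing): /z/ is a voiced obstruent in word-final position, so it devoices to [s]. /ugebaezozovoz/ → ugebaezozovos.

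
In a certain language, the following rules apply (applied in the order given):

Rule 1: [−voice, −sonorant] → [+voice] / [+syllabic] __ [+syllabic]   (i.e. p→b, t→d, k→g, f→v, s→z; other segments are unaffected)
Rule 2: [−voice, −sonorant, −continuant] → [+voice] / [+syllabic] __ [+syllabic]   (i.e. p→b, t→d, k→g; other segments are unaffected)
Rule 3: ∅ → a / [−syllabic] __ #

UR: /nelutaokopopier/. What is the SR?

Rule 1 (intervocalic voicing): /t/ is a voiceless obstruent between vowels /u/ and /a/, so it voices to [d]. /k/ is a voiceless obstruent between vowels /o/ and /o/, so it voices to [g]. /p/ is a voiceless obstruent between vowels /o/ and /o/, so it voices to [b]. /p/ is a voiceless obstruent between vowels /o/ and /i/, so it voices to [b]. /nelutaokopopier/ → neludaogobobier.
Rule 2 (intervocalic voicing): no segment meets the environment; /neludaogobobier/ is unchanged.
Rule 3 (final a-epenthesis): the form ends in the consonant /r/, so [a] is inserted word-finally. /neludaogobobier/ → neludaogobobiera.

neludaogobobiera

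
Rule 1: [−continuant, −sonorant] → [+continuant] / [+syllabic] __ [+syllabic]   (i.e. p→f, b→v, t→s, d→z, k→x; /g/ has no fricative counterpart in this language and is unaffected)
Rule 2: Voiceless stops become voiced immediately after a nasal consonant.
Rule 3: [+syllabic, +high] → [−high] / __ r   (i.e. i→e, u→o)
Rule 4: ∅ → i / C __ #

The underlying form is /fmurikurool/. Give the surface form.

Rule 1 (intervocalic spirantization): /k/ is a stop between vowels /i/ and /u/, so it spirantizes to the fricative [x]. /fmurikurool/ → fmurixurool.
Rule 2 (post-nasal voicing): no segment meets the environment; /fmurixurool/ is unchanged.
Rule 3 (pre-rhotic lowering): /u/ is a high vowel immediately before /r/, so it lowers to [o]. /u/ is a high vowel immediately before /r/, so it lowers to [o]. /fmurixurool/ → fmorixorool.
Rule 4 (final i-epenthesis): the form ends in the consonant /l/, so [i] is inserted word-finally. /fmorixorool/ → fmorixorooli.

fmorixorooli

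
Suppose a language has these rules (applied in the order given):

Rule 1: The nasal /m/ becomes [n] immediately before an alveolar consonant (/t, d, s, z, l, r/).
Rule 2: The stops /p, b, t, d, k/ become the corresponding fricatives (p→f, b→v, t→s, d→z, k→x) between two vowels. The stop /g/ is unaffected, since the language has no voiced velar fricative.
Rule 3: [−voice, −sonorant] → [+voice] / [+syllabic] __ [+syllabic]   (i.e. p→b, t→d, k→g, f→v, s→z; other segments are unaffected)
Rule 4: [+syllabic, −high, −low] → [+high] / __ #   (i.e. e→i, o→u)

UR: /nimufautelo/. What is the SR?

nimuvauzelu

Rule 1 (nasal place assimilation): no segment meets the environment; /nimufautelo/ is unchanged.
Rule 2 (intervocalic spirantization): /t/ is a stop between vowels /u/ and /e/, so it spirantizes to the fricative [s]. /nimufautelo/ → nimufauselo.
Rule 3 (intervocalic voicing): /f/ is a voiceless obstruent between vowels /u/ and /a/, so it voices to [v]. /s/ is a voiceless obstruent between vowels /u/ and /e/, so it voices to [z]. /nimufauselo/ → nimuvauzelo.
Rule 4 (final vowel raising): /o/ is a mid vowel in word-final position, so it raises to [u]. /nimuvauzelo/ → nimuvauzelu.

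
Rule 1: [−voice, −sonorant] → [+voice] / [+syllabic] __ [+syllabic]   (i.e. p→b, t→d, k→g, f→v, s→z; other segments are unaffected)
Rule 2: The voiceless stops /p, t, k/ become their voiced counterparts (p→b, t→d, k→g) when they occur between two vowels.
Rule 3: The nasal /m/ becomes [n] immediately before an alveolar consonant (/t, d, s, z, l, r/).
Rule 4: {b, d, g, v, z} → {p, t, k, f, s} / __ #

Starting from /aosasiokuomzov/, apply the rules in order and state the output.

Rule 1 (intervocalic voicing): /s/ is a voiceless obstruent between vowels /o/ and /a/, so it voices to [z]. /s/ is a voiceless obstruent between vowels /a/ and /i/, so it voices to [z]. /k/ is a voiceless obstruent between vowels /o/ and /u/, so it voices to [g]. /aosasiokuomzov/ → aozazioguomzov.
Rule 2 (intervocalic voicing): no segment meets the environment; /aozazioguomzov/ is unchanged.
Rule 3 (nasal place assimilation): /m/ precedes the alveolar consonant /z/, so it assimilates in place to [n]. /aozazioguomzov/ → aozazioguonzov.
Rule 4 (final devoicing): /v/ is a voiced obstruent in word-final position, so it devoices to [f]. /aozazioguonzov/ → aozazioguonzof.

aozazioguonzof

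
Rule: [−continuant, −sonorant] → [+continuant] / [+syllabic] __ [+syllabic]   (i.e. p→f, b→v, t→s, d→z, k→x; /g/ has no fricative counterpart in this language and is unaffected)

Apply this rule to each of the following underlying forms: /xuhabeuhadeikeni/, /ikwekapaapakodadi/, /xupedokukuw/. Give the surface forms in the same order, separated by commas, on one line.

xuhaveuhazeixeni, ikwexafaafaxozazi, xufezoxuxuw

/xuhabeuhadeikeni/: /b/ is a stop between vowels /a/ and /e/, so it spirantizes to the fricative [v]. /d/ is a stop between vowels /a/ and /e/, so it spirantizes to the fricative [z]. /k/ is a stop between vowels /i/ and /e/, so it spirantizes to the fricative [x]. → [xuhaveuhazeixeni].
/ikwekapaapakodadi/: /k/ is a stop between vowels /e/ and /a/, so it spirantizes to the fricative [x]. /p/ is a stop between vowels /a/ and /a/, so it spirantizes to the fricative [f]. /p/ is a stop between vowels /a/ and /a/, so it spirantizes to the fricative [f]. /k/ is a stop between vowels /a/ and /o/, so it spirantizes to the fricative [x]. /d/ is a stop between vowels /o/ and /a/, so it spirantizes to the fricative [z]. /d/ is a stop between vowels /a/ and /i/, so it spirantizes to the fricative [z]. → [ikwexafaafaxozazi].
/xupedokukuw/: /p/ is a stop between vowels /u/ and /e/, so it spirantizes to the fricative [f]. /d/ is a stop between vowels /e/ and /o/, so it spirantizes to the fricative [z]. /k/ is a stop between vowels /o/ and /u/, so it spirantizes to the fricative [x]. /k/ is a stop between vowels /u/ and /u/, so it spirantizes to the fricative [x]. → [xufezoxuxuw].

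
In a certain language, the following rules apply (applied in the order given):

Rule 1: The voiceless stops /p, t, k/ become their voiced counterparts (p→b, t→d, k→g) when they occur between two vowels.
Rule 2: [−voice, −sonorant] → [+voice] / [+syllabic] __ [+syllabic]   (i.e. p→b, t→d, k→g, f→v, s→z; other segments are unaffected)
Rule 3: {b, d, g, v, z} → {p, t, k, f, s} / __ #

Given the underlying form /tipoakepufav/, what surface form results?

tiboagebuvaf

Rule 1 (intervocalic voicing): /p/ is a voiceless stop between vowels /i/ and /o/, so it voices to [b]. /k/ is a voiceless stop between vowels /a/ and /e/, so it voices to [g]. /p/ is a voiceless stop between vowels /e/ and /u/, so it voices to [b]. /tipoakepufav/ → tiboagebufav.
Rule 2 (intervocalic voicing): /f/ is a voiceless obstruent between vowels /u/ and /a/, so it voices to [v]. /tiboagebufav/ → tiboagebuvav.
Rule 3 (final devoicing): /v/ is a voiced obstruent in word-final position, so it devoices to [f]. /tiboagebuvav/ → tiboagebuvaf.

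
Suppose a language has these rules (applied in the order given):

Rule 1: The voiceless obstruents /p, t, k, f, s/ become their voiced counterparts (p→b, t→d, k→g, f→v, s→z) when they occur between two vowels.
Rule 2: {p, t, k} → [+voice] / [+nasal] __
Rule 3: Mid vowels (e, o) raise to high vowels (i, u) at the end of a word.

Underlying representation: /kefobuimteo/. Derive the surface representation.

kevobuimdeu

Rule 1 (intervocalic voicing): /f/ is a voiceless obstruent between vowels /e/ and /o/, so it voices to [v]. /kefobuimteo/ → kevobuimteo.
Rule 2 (post-nasal voicing): /t/ is a voiceless stop immediately after the nasal /m/, so it voices to [d]. /kevobuimteo/ → kevobuimdeo.
Rule 3 (final vowel raising): /o/ is a mid vowel in word-final position, so it raises to [u]. /kevobuimdeo/ → kevobuimdeu.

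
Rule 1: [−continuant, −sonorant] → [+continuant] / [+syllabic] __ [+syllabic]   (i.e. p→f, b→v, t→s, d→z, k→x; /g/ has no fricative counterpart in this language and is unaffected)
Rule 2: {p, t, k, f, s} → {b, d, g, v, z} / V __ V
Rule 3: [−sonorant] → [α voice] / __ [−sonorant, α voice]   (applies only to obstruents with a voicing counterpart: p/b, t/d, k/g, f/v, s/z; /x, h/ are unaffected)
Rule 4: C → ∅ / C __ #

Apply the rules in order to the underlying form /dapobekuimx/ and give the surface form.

davovexuim

Rule 1 (intervocalic spirantization): /p/ is a stop between vowels /a/ and /o/, so it spirantizes to the fricative [f]. /b/ is a stop between vowels /o/ and /e/, so it spirantizes to the fricative [v]. /k/ is a stop between vowels /e/ and /u/, so it spirantizes to the fricative [x]. /dapobekuimx/ → dafovexuimx.
Rule 2 (intervocalic voicing): /f/ is a voiceless obstruent between vowels /a/ and /o/, so it voices to [v]. /dafovexuimx/ → davovexuimx.
Rule 3 (regressive voicing assimilation): no segment meets the environment; /davovexuimx/ is unchanged.
Rule 4 (final cluster simplification): /x/ is the second consonant of a word-final cluster /mx/, so it deletes. /davovexuimx/ → davovexuim.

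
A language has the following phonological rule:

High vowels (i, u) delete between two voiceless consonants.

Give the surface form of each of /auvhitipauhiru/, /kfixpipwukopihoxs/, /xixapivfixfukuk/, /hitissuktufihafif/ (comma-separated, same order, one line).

/auvhitipauhiru/: /i/ is a high vowel flanked by voiceless consonants /h/ and /t/, so it deletes. /i/ is a high vowel flanked by voiceless consonants /t/ and /p/, so it deletes. → [auvhtpauhiru].
/kfixpipwukopihoxs/: /i/ is a high vowel flanked by voiceless consonants /f/ and /x/, so it deletes. /i/ is a high vowel flanked by voiceless consonants /p/ and /p/, so it deletes. /i/ is a high vowel flanked by voiceless consonants /p/ and /h/, so it deletes. → [kfxppwukophoxs].
/xixapivfixfukuk/: /i/ is a high vowel flanked by voiceless consonants /x/ and /x/, so it deletes. /i/ is a high vowel flanked by voiceless consonants /f/ and /x/, so it deletes. /u/ is a high vowel flanked by voiceless consonants /f/ and /k/, so it deletes. /u/ is a high vowel flanked by voiceless consonants /k/ and /k/, so it deletes. → [xxapivfxfkk].
/hitissuktufihafif/: /i/ is a high vowel flanked by voiceless consonants /h/ and /t/, so it deletes. /i/ is a high vowel flanked by voiceless consonants /t/ and /s/, so it deletes. /u/ is a high vowel flanked by voiceless consonants /s/ and /k/, so it deletes. /u/ is a high vowel flanked by voiceless consonants /t/ and /f/, so it deletes. /i/ is a high vowel flanked by voiceless consonants /f/ and /h/, so it deletes. /i/ is a high vowel flanked by voiceless consonants /f/ and /f/, so it deletes. → [htssktfhaff].

auvhtpauhiru, kfxppwukophoxs, xxapivfxfkk, htssktfhaff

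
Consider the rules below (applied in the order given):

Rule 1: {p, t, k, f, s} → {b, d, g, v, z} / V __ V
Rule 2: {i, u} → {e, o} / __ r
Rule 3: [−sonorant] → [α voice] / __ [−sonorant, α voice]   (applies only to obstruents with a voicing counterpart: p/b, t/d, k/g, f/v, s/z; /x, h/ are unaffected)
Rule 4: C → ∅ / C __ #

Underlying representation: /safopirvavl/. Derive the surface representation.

Rule 1 (intervocalic voicing): /f/ is a voiceless obstruent between vowels /a/ and /o/, so it voices to [v]. /p/ is a voiceless obstruent between vowels /o/ and /i/, so it voices to [b]. /safopirvavl/ → savobirvavl.
Rule 2 (pre-rhotic lowering): /i/ is a high vowel immediately before /r/, so it lowers to [e]. /savobirvavl/ → savobervavl.
Rule 3 (regressive voicing assimilation): no segment meets the environment; /savobervavl/ is unchanged.
Rule 4 (final cluster simplification): /l/ is the second consonant of a word-final cluster /vl/, so it deletes. /savobervavl/ → savobervav.

savobervav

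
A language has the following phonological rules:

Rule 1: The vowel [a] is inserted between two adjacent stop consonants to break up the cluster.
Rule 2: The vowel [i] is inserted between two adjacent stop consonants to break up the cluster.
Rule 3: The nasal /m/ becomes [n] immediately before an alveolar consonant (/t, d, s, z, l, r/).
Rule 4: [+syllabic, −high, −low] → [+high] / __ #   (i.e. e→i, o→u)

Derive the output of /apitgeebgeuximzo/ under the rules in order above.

apitageebageuxinzu

Rule 1 (stop-cluster a-epenthesis): /t/ and /g/ form a stop–stop cluster, so [a] is inserted between them. /b/ and /g/ form a stop–stop cluster, so [a] is inserted between them. /apitgeebgeuximzo/ → apitageebageuximzo.
Rule 2 (stop-cluster i-epenthesis): no segment meets the environment; /apitageebageuximzo/ is unchanged.
Rule 3 (nasal place assimilation): /m/ precedes the alveolar consonant /z/, so it assimilates in place to [n]. /apitageebageuximzo/ → apitageebageuxinzo.
Rule 4 (final vowel raising): /o/ is a mid vowel in word-final position, so it raises to [u]. /apitageebageuxinzo/ → apitageebageuxinzu.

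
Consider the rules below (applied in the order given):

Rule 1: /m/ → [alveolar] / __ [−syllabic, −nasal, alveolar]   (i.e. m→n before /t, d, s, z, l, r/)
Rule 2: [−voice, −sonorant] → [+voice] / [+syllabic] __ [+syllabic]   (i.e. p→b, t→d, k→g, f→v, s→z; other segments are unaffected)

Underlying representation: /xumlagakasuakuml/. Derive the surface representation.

xunlagagazuagunl

Rule 1 (nasal place assimilation): /m/ precedes the alveolar consonant /l/, so it assimilates in place to [n]. /m/ precedes the alveolar consonant /l/, so it assimilates in place to [n]. /xumlagakasuakuml/ → xunlagakasuakunl.
Rule 2 (intervocalic voicing): /k/ is a voiceless obstruent between vowels /a/ and /a/, so it voices to [g]. /s/ is a voiceless obstruent between vowels /a/ and /u/, so it voices to [z]. /k/ is a voiceless obstruent between vowels /a/ and /u/, so it voices to [g]. /xunlagakasuakunl/ → xunlagagazuagunl.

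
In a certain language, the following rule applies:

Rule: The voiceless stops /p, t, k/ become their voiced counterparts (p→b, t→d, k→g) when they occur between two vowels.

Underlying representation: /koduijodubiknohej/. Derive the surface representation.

koduijodubiknohej

No segment of /koduijodubiknohej/ meets the structural description of the rule, so the form surfaces unchanged.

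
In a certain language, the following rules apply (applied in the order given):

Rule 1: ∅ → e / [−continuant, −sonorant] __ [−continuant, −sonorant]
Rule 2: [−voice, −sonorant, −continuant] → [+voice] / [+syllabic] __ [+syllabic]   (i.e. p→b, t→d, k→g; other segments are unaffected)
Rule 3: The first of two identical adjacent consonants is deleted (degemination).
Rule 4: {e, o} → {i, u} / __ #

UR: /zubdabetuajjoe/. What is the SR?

zubedabeduajoi

Rule 1 (stop-cluster e-epenthesis): /b/ and /d/ form a stop–stop cluster, so [e] is inserted between them. /zubdabetuajjoe/ → zubedabetuajjoe.
Rule 2 (intervocalic voicing): /t/ is a voiceless stop between vowels /e/ and /u/, so it voices to [d]. /zubedabetuajjoe/ → zubedabeduajjoe.
Rule 3 (degemination): /jj/ is a geminate; the first /j/ deletes. /zubedabeduajjoe/ → zubedabeduajoe.
Rule 4 (final vowel raising): /e/ is a mid vowel in word-final position, so it raises to [i]. /zubedabeduajoe/ → zubedabeduajoi.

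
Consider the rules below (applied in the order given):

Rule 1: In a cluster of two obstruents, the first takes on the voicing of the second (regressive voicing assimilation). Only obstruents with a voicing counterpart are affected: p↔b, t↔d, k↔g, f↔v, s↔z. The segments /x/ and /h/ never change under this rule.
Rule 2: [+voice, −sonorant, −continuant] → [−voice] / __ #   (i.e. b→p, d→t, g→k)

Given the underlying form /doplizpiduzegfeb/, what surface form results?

Rule 1 (regressive voicing assimilation): /z/ precedes the voiceless obstruent /p/, so it devoices to [s] by assimilation. /g/ precedes the voiceless obstruent /f/, so it devoices to [k] by assimilation. /doplizpiduzegfeb/ → doplispiduzekfeb.
Rule 2 (final devoicing): /b/ is a voiced stop in word-final position, so it devoices to [p]. /doplispiduzekfeb/ → doplispiduzekfep.

doplispiduzekfep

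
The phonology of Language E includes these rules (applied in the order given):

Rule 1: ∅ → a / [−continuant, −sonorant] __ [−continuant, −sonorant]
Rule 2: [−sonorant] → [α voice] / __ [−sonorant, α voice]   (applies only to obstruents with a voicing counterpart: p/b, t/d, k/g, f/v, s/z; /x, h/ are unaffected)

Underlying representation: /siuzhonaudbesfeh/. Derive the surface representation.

Rule 1 (stop-cluster a-epenthesis): /d/ and /b/ form a stop–stop cluster, so [a] is inserted between them. /siuzhonaudbesfeh/ → siuzhonaudabesfeh.
Rule 2 (regressive voicing assimilation): /z/ precedes the voiceless obstruent /h/, so it devoices to [s] by assimilation. /siuzhonaudabesfeh/ → siushonaudabesfeh.

siushonaudabesfeh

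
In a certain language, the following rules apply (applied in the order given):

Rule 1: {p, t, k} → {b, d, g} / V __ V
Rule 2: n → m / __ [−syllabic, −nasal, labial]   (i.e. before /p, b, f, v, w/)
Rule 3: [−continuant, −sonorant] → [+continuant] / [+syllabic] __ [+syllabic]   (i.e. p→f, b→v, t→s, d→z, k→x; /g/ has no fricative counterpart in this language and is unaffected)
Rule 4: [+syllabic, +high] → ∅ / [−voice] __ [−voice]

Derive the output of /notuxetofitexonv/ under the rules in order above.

nozuxezofizexomv

Rule 1 (intervocalic voicing): /t/ is a voiceless stop between vowels /o/ and /u/, so it voices to [d]. /t/ is a voiceless stop between vowels /e/ and /o/, so it voices to [d]. /t/ is a voiceless stop between vowels /i/ and /e/, so it voices to [d]. /notuxetofitexonv/ → noduxedofidexonv.
Rule 2 (nasal place assimilation): /n/ precedes the labial consonant /v/, so it assimilates in place to [m]. /noduxedofidexonv/ → noduxedofidexomv.
Rule 3 (intervocalic spirantization): /d/ is a stop between vowels /o/ and /u/, so it spirantizes to the fricative [z]. /d/ is a stop between vowels /e/ and /o/, so it spirantizes to the fricative [z]. /d/ is a stop between vowels /i/ and /e/, so it spirantizes to the fricative [z]. /noduxedofidexomv/ → nozuxezofizexomv.
Rule 4 (high vowel syncope): no segment meets the environment; /nozuxezofizexomv/ is unchanged.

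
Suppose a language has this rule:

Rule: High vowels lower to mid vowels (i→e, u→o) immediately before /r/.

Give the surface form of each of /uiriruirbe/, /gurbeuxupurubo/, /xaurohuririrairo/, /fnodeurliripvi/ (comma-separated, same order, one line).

/uiriruirbe/: /i/ is a high vowel immediately before /r/, so it lowers to [e]. /i/ is a high vowel immediately before /r/, so it lowers to [e]. /i/ is a high vowel immediately before /r/, so it lowers to [e]. → [uereruerbe].
/gurbeuxupurubo/: /u/ is a high vowel immediately before /r/, so it lowers to [o]. /u/ is a high vowel immediately before /r/, so it lowers to [o]. → [gorbeuxuporubo].
/xaurohuririrairo/: /u/ is a high vowel immediately before /r/, so it lowers to [o]. /u/ is a high vowel immediately before /r/, so it lowers to [o]. /i/ is a high vowel immediately before /r/, so it lowers to [e]. /i/ is a high vowel immediately before /r/, so it lowers to [e]. /i/ is a high vowel immediately before /r/, so it lowers to [e]. → [xaorohorereraero].
/fnodeurliripvi/: /u/ is a high vowel immediately before /r/, so it lowers to [o]. /i/ is a high vowel immediately before /r/, so it lowers to [e]. → [fnodeorleripvi].

uereruerbe, gorbeuxuporubo, xaorohorereraero, fnodeorleripvi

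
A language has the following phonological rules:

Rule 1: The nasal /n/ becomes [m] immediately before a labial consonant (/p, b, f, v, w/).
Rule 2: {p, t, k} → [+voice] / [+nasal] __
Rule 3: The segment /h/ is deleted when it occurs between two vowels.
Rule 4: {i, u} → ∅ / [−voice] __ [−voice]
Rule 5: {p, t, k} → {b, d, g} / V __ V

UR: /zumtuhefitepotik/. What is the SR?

zumdueftebotk

Rule 1 (nasal place assimilation): no segment meets the environment; /zumtuhefitepotik/ is unchanged.
Rule 2 (post-nasal voicing): /t/ is a voiceless stop immediately after the nasal /m/, so it voices to [d]. /zumtuhefitepotik/ → zumduhefitepotik.
Rule 3 (intervocalic h-deletion): /h/ occurs between vowels /u/ and /e/, so it deletes. /zumduhefitepotik/ → zumduefitepotik.
Rule 4 (high vowel syncope): /i/ is a high vowel flanked by voiceless consonants /f/ and /t/, so it deletes. /i/ is a high vowel flanked by voiceless consonants /t/ and /k/, so it deletes. /zumduefitepotik/ → zumdueftepotk.
Rule 5 (intervocalic voicing): /p/ is a voiceless stop between vowels /e/ and /o/, so it voices to [b]. /zumdueftepotk/ → zumdueftebotk.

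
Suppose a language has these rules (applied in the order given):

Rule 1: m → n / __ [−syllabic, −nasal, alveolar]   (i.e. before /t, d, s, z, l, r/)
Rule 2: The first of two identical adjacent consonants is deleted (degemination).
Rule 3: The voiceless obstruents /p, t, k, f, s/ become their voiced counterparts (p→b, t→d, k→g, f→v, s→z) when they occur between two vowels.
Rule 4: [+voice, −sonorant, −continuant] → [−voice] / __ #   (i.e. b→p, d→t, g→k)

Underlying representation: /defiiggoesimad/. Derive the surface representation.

deviigoezimat

Rule 1 (nasal place assimilation): no segment meets the environment; /defiiggoesimad/ is unchanged.
Rule 2 (degemination): /gg/ is a geminate; the first /g/ deletes. /defiiggoesimad/ → defiigoesimad.
Rule 3 (intervocalic voicing): /f/ is a voiceless obstruent between vowels /e/ and /i/, so it voices to [v]. /s/ is a voiceless obstruent between vowels /e/ and /i/, so it voices to [z]. /defiigoesimad/ → deviigoezimad.
Rule 4 (final devoicing): /d/ is a voiced stop in word-final position, so it devoices to [t]. /deviigoezimad/ → deviigoezimat.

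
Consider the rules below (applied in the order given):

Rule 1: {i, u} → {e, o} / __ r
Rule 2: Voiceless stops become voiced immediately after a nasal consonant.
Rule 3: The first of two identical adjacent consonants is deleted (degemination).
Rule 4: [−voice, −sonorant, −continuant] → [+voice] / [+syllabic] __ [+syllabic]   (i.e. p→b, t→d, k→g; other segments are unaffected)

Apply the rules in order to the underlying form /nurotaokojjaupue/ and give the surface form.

Rule 1 (pre-rhotic lowering): /u/ is a high vowel immediately before /r/, so it lowers to [o]. /nurotaokojjaupue/ → norotaokojjaupue.
Rule 2 (post-nasal voicing): no segment meets the environment; /norotaokojjaupue/ is unchanged.
Rule 3 (degemination): /jj/ is a geminate; the first /j/ deletes. /norotaokojjaupue/ → norotaokojaupue.
Rule 4 (intervocalic voicing): /t/ is a voiceless stop between vowels /o/ and /a/, so it voices to [d]. /k/ is a voiceless stop between vowels /o/ and /o/, so it voices to [g]. /p/ is a voiceless stop between vowels /u/ and /u/, so it voices to [b]. /norotaokojaupue/ → norodaogojaubue.

norodaogojaubue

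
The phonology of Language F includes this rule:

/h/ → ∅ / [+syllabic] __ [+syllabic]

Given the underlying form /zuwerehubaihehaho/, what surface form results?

zuwereubaieao

/h/ occurs between vowels /e/ and /u/, so it deletes.
/h/ occurs between vowels /i/ and /e/, so it deletes.
/h/ occurs between vowels /e/ and /a/, so it deletes.
/h/ occurs between vowels /a/ and /o/, so it deletes.
Surface form: [zuwereubaieao].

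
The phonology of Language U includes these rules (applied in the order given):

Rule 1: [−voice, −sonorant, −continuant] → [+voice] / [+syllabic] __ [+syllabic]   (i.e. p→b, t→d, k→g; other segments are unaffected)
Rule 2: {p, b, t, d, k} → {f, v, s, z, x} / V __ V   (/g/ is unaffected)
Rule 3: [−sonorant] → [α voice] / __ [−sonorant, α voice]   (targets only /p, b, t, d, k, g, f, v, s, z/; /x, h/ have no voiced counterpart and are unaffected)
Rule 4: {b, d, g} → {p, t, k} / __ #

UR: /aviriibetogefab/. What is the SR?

Rule 1 (intervocalic voicing): /t/ is a voiceless stop between vowels /e/ and /o/, so it voices to [d]. /aviriibetogefab/ → aviriibedogefab.
Rule 2 (intervocalic spirantization): /b/ is a stop between vowels /i/ and /e/, so it spirantizes to the fricative [v]. /d/ is a stop between vowels /e/ and /o/, so it spirantizes to the fricative [z]. /aviriibedogefab/ → aviriivezogefab.
Rule 3 (regressive voicing assimilation): no segment meets the environment; /aviriivezogefab/ is unchanged.
Rule 4 (final devoicing): /b/ is a voiced stop in word-final position, so it devoices to [p]. /aviriivezogefab/ → aviriivezogefap.

aviriivezogefap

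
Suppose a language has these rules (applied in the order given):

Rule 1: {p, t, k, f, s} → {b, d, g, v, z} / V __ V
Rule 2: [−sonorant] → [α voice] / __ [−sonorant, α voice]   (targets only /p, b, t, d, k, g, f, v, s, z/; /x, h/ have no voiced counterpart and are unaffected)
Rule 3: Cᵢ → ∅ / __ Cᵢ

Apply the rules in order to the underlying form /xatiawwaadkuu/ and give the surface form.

Rule 1 (intervocalic voicing): /t/ is a voiceless obstruent between vowels /a/ and /i/, so it voices to [d]. /xatiawwaadkuu/ → xadiawwaadkuu.
Rule 2 (regressive voicing assimilation): /d/ precedes the voiceless obstruent /k/, so it devoices to [t] by assimilation. /xadiawwaadkuu/ → xadiawwaatkuu.
Rule 3 (degemination): /ww/ is a geminate; the first /w/ deletes. /xadiawwaatkuu/ → xadiawaatkuu.

xadiawaatkuu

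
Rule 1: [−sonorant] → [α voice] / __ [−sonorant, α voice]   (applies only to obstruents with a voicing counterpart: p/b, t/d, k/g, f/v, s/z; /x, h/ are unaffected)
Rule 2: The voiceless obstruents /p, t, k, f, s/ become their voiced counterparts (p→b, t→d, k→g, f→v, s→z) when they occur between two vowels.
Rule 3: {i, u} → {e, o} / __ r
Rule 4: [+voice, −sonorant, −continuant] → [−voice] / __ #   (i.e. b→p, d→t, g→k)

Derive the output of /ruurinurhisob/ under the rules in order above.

Rule 1 (regressive voicing assimilation): no segment meets the environment; /ruurinurhisob/ is unchanged.
Rule 2 (intervocalic voicing): /s/ is a voiceless obstruent between vowels /i/ and /o/, so it voices to [z]. /ruurinurhisob/ → ruurinurhizob.
Rule 3 (pre-rhotic lowering): /u/ is a high vowel immediately before /r/, so it lowers to [o]. /u/ is a high vowel immediately before /r/, so it lowers to [o]. /ruurinurhizob/ → ruorinorhizob.
Rule 4 (final devoicing): /b/ is a voiced stop in word-final position, so it devoices to [p]. /ruorinorhizob/ → ruorinorhizop.

ruorinorhizop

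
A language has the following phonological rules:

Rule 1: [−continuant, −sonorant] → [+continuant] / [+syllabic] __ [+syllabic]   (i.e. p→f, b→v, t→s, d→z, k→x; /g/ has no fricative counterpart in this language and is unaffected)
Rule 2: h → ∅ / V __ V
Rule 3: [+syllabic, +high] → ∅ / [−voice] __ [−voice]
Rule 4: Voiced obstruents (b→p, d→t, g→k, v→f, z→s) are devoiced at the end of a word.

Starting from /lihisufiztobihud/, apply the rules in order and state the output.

Rule 1 (intervocalic spirantization): /b/ is a stop between vowels /o/ and /i/, so it spirantizes to the fricative [v]. /lihisufiztobihud/ → lihisufiztovihud.
Rule 2 (intervocalic h-deletion): /h/ occurs between vowels /i/ and /i/, so it deletes. /h/ occurs between vowels /i/ and /u/, so it deletes. /lihisufiztovihud/ → liisufiztoviud.
Rule 3 (high vowel syncope): /u/ is a high vowel flanked by voiceless consonants /s/ and /f/, so it deletes. /liisufiztoviud/ → liisfiztoviud.
Rule 4 (final devoicing): /d/ is a voiced obstruent in word-final position, so it devoices to [t]. /liisfiztoviud/ → liisfiztoviut.

liisfiztoviut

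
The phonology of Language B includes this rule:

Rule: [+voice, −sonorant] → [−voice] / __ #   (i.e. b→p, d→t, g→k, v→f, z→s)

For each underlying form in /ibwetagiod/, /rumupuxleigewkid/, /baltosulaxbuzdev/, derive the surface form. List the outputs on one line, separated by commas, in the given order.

ibwetagiot, rumupuxleigewkit, baltosulaxbuzdef

/ibwetagiod/: /d/ is a voiced obstruent in word-final position, so it devoices to [t]. → [ibwetagiot].
/rumupuxleigewkid/: /d/ is a voiced obstruent in word-final position, so it devoices to [t]. → [rumupuxleigewkit].
/baltosulaxbuzdev/: /v/ is a voiced obstruent in word-final position, so it devoices to [f]. → [baltosulaxbuzdef].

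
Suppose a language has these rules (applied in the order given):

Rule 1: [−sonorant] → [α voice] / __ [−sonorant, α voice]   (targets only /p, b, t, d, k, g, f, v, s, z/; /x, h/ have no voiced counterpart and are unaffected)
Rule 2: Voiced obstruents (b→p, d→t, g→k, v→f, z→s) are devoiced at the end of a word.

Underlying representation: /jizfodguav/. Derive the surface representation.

jisfodguaf

Rule 1 (regressive voicing assimilation): /z/ precedes the voiceless obstruent /f/, so it devoices to [s] by assimilation. /jizfodguav/ → jisfodguav.
Rule 2 (final devoicing): /v/ is a voiced obstruent in word-final position, so it devoices to [f]. /jisfodguav/ → jisfodguaf.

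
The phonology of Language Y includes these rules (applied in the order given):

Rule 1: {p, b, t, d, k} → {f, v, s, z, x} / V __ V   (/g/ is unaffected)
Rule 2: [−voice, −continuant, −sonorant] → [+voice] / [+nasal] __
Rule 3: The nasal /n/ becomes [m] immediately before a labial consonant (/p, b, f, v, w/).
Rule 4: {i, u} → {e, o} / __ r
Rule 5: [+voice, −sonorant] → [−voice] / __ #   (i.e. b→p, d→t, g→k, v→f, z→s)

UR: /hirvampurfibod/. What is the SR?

hervamborfivot

Rule 1 (intervocalic spirantization): /b/ is a stop between vowels /i/ and /o/, so it spirantizes to the fricative [v]. /hirvampurfibod/ → hirvampurfivod.
Rule 2 (post-nasal voicing): /p/ is a voiceless stop immediately after the nasal /m/, so it voices to [b]. /hirvampurfivod/ → hirvamburfivod.
Rule 3 (nasal place assimilation): no segment meets the environment; /hirvamburfivod/ is unchanged.
Rule 4 (pre-rhotic lowering): /i/ is a high vowel immediately before /r/, so it lowers to [e]. /u/ is a high vowel immediately before /r/, so it lowers to [o]. /hirvamburfivod/ → hervamborfivod.
Rule 5 (final devoicing): /d/ is a voiced obstruent in word-final position, so it devoices to [t]. /hervamborfivod/ → hervamborfivot.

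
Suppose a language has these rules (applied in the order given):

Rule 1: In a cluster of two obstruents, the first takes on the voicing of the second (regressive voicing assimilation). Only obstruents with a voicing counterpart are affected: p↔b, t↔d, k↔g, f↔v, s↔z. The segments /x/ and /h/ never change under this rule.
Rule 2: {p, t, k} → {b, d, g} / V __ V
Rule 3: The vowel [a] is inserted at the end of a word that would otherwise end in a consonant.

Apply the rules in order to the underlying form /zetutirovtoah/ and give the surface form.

Rule 1 (regressive voicing assimilation): /v/ precedes the voiceless obstruent /t/, so it devoices to [f] by assimilation. /zetutirovtoah/ → zetutiroftoah.
Rule 2 (intervocalic voicing): /t/ is a voiceless stop between vowels /e/ and /u/, so it voices to [d]. /t/ is a voiceless stop between vowels /u/ and /i/, so it voices to [d]. /zetutiroftoah/ → zedudiroftoah.
Rule 3 (final a-epenthesis): the form ends in the consonant /h/, so [a] is inserted word-finally. /zedudiroftoah/ → zedudiroftoaha.

zedudiroftoaha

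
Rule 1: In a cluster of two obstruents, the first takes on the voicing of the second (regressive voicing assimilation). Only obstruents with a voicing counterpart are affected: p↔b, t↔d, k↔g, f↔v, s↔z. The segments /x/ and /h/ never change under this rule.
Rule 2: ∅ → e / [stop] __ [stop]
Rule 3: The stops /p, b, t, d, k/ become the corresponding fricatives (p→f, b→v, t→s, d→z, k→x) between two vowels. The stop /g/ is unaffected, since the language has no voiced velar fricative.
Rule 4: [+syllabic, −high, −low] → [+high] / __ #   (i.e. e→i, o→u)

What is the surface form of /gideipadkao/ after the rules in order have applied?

gizeifasexau

Rule 1 (regressive voicing assimilation): /d/ precedes the voiceless obstruent /k/, so it devoices to [t] by assimilation. /gideipadkao/ → gideipatkao.
Rule 2 (stop-cluster e-epenthesis): /t/ and /k/ form a stop–stop cluster, so [e] is inserted between them. /gideipatkao/ → gideipatekao.
Rule 3 (intervocalic spirantization): /d/ is a stop between vowels /i/ and /e/, so it spirantizes to the fricative [z]. /p/ is a stop between vowels /i/ and /a/, so it spirantizes to the fricative [f]. /t/ is a stop between vowels /a/ and /e/, so it spirantizes to the fricative [s]. /k/ is a stop between vowels /e/ and /a/, so it spirantizes to the fricative [x]. /gideipatekao/ → gizeifasexao.
Rule 4 (final vowel raising): /o/ is a mid vowel in word-final position, so it raises to [u]. /gizeifasexao/ → gizeifasexau.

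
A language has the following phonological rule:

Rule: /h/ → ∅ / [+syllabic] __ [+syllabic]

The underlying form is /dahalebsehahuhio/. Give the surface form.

/h/ occurs between vowels /a/ and /a/, so it deletes.
/h/ occurs between vowels /e/ and /a/, so it deletes.
/h/ occurs between vowels /a/ and /u/, so it deletes.
/h/ occurs between vowels /u/ and /i/, so it deletes.
Surface form: [daalebseauio].

daalebseauio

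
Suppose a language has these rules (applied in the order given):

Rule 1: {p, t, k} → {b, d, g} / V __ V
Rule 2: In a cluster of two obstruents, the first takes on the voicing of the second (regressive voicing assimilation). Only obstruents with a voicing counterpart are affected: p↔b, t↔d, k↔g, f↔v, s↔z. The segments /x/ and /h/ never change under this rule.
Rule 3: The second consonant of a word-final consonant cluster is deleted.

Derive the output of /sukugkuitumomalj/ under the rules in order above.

Rule 1 (intervocalic voicing): /k/ is a voiceless stop between vowels /u/ and /u/, so it voices to [g]. /t/ is a voiceless stop between vowels /i/ and /u/, so it voices to [d]. /sukugkuitumomalj/ → sugugkuidumomalj.
Rule 2 (regressive voicing assimilation): /g/ precedes the voiceless obstruent /k/, so it devoices to [k] by assimilation. /sugugkuidumomalj/ → sugukkuidumomalj.
Rule 3 (final cluster simplification): /j/ is the second consonant of a word-final cluster /lj/, so it deletes. /sugukkuidumomalj/ → sugukkuidumomal.

sugukkuidumomal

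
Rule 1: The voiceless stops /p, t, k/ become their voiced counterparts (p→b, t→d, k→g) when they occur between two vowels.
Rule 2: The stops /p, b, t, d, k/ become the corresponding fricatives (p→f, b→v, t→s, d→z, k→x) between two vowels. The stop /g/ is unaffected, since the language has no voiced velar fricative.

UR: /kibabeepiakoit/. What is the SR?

kivaveeviagoit

Rule 1 (intervocalic voicing): /p/ is a voiceless stop between vowels /e/ and /i/, so it voices to [b]. /k/ is a voiceless stop between vowels /a/ and /o/, so it voices to [g]. /kibabeepiakoit/ → kibabeebiagoit.
Rule 2 (intervocalic spirantization): /b/ is a stop between vowels /i/ and /a/, so it spirantizes to the fricative [v]. /b/ is a stop between vowels /a/ and /e/, so it spirantizes to the fricative [v]. /b/ is a stop between vowels /e/ and /i/, so it spirantizes to the fricative [v]. /kibabeebiagoit/ → kivaveeviagoit.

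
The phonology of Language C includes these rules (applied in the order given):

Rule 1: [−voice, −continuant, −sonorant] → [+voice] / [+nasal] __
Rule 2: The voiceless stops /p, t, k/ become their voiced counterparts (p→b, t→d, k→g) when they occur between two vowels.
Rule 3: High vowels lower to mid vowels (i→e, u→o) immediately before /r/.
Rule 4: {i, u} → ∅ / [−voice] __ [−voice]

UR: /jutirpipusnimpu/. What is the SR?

Rule 1 (post-nasal voicing): /p/ is a voiceless stop immediately after the nasal /m/, so it voices to [b]. /jutirpipusnimpu/ → jutirpipusnimbu.
Rule 2 (intervocalic voicing): /t/ is a voiceless stop between vowels /u/ and /i/, so it voices to [d]. /p/ is a voiceless stop between vowels /i/ and /u/, so it voices to [b]. /jutirpipusnimbu/ → judirpibusnimbu.
Rule 3 (pre-rhotic lowering): /i/ is a high vowel immediately before /r/, so it lowers to [e]. /judirpibusnimbu/ → juderpibusnimbu.
Rule 4 (high vowel syncope): no segment meets the environment; /juderpibusnimbu/ is unchanged.

juderpibusnimbu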